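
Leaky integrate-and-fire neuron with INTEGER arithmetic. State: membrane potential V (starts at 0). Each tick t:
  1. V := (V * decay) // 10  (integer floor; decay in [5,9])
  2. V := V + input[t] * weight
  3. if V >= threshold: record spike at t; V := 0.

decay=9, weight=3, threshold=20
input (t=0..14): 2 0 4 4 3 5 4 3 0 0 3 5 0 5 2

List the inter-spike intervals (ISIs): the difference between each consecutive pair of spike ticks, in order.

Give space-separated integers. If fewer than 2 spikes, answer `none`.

t=0: input=2 -> V=6
t=1: input=0 -> V=5
t=2: input=4 -> V=16
t=3: input=4 -> V=0 FIRE
t=4: input=3 -> V=9
t=5: input=5 -> V=0 FIRE
t=6: input=4 -> V=12
t=7: input=3 -> V=19
t=8: input=0 -> V=17
t=9: input=0 -> V=15
t=10: input=3 -> V=0 FIRE
t=11: input=5 -> V=15
t=12: input=0 -> V=13
t=13: input=5 -> V=0 FIRE
t=14: input=2 -> V=6

Answer: 2 5 3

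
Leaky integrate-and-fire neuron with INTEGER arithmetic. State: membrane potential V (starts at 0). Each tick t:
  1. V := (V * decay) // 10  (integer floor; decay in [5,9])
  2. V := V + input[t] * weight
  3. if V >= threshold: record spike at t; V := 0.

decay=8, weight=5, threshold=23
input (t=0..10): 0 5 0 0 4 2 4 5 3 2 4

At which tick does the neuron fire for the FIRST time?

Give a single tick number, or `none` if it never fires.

Answer: 1

Derivation:
t=0: input=0 -> V=0
t=1: input=5 -> V=0 FIRE
t=2: input=0 -> V=0
t=3: input=0 -> V=0
t=4: input=4 -> V=20
t=5: input=2 -> V=0 FIRE
t=6: input=4 -> V=20
t=7: input=5 -> V=0 FIRE
t=8: input=3 -> V=15
t=9: input=2 -> V=22
t=10: input=4 -> V=0 FIRE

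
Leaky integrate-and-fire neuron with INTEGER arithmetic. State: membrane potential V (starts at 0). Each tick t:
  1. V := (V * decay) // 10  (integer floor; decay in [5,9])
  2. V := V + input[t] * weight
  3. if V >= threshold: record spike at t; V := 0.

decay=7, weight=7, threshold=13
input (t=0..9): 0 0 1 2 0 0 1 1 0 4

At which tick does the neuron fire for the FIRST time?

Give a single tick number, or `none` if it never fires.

Answer: 3

Derivation:
t=0: input=0 -> V=0
t=1: input=0 -> V=0
t=2: input=1 -> V=7
t=3: input=2 -> V=0 FIRE
t=4: input=0 -> V=0
t=5: input=0 -> V=0
t=6: input=1 -> V=7
t=7: input=1 -> V=11
t=8: input=0 -> V=7
t=9: input=4 -> V=0 FIRE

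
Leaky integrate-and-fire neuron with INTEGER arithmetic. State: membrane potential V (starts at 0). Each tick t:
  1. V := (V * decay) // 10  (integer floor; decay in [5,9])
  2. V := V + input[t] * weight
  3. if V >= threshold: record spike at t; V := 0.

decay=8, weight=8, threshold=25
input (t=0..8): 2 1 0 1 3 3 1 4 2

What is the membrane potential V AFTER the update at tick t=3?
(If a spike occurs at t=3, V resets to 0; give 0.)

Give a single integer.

t=0: input=2 -> V=16
t=1: input=1 -> V=20
t=2: input=0 -> V=16
t=3: input=1 -> V=20
t=4: input=3 -> V=0 FIRE
t=5: input=3 -> V=24
t=6: input=1 -> V=0 FIRE
t=7: input=4 -> V=0 FIRE
t=8: input=2 -> V=16

Answer: 20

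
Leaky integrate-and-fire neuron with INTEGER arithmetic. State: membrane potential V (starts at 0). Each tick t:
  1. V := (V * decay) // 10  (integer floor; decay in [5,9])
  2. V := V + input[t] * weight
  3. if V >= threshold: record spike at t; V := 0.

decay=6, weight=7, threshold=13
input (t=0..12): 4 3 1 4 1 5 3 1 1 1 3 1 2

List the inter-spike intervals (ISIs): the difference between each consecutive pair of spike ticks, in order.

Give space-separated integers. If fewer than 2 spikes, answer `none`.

Answer: 1 2 2 1 3 1 2

Derivation:
t=0: input=4 -> V=0 FIRE
t=1: input=3 -> V=0 FIRE
t=2: input=1 -> V=7
t=3: input=4 -> V=0 FIRE
t=4: input=1 -> V=7
t=5: input=5 -> V=0 FIRE
t=6: input=3 -> V=0 FIRE
t=7: input=1 -> V=7
t=8: input=1 -> V=11
t=9: input=1 -> V=0 FIRE
t=10: input=3 -> V=0 FIRE
t=11: input=1 -> V=7
t=12: input=2 -> V=0 FIRE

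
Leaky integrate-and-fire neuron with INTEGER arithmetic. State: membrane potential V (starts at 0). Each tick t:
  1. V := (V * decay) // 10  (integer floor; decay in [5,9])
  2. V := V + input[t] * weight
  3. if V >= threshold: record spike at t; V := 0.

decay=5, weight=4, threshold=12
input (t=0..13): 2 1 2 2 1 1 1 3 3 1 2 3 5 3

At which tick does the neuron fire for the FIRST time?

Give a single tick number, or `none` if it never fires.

t=0: input=2 -> V=8
t=1: input=1 -> V=8
t=2: input=2 -> V=0 FIRE
t=3: input=2 -> V=8
t=4: input=1 -> V=8
t=5: input=1 -> V=8
t=6: input=1 -> V=8
t=7: input=3 -> V=0 FIRE
t=8: input=3 -> V=0 FIRE
t=9: input=1 -> V=4
t=10: input=2 -> V=10
t=11: input=3 -> V=0 FIRE
t=12: input=5 -> V=0 FIRE
t=13: input=3 -> V=0 FIRE

Answer: 2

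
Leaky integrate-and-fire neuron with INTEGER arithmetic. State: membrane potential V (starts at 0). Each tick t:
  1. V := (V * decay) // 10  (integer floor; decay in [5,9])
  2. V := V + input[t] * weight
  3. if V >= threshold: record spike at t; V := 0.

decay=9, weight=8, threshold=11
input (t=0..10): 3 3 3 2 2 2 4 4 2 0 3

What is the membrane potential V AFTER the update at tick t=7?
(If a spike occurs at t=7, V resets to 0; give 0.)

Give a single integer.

Answer: 0

Derivation:
t=0: input=3 -> V=0 FIRE
t=1: input=3 -> V=0 FIRE
t=2: input=3 -> V=0 FIRE
t=3: input=2 -> V=0 FIRE
t=4: input=2 -> V=0 FIRE
t=5: input=2 -> V=0 FIRE
t=6: input=4 -> V=0 FIRE
t=7: input=4 -> V=0 FIRE
t=8: input=2 -> V=0 FIRE
t=9: input=0 -> V=0
t=10: input=3 -> V=0 FIRE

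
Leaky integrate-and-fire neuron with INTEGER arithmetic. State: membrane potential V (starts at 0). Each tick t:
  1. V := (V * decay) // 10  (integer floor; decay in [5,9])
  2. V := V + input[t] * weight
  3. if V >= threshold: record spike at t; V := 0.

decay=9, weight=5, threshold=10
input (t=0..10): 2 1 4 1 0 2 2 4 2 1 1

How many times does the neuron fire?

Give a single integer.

Answer: 6

Derivation:
t=0: input=2 -> V=0 FIRE
t=1: input=1 -> V=5
t=2: input=4 -> V=0 FIRE
t=3: input=1 -> V=5
t=4: input=0 -> V=4
t=5: input=2 -> V=0 FIRE
t=6: input=2 -> V=0 FIRE
t=7: input=4 -> V=0 FIRE
t=8: input=2 -> V=0 FIRE
t=9: input=1 -> V=5
t=10: input=1 -> V=9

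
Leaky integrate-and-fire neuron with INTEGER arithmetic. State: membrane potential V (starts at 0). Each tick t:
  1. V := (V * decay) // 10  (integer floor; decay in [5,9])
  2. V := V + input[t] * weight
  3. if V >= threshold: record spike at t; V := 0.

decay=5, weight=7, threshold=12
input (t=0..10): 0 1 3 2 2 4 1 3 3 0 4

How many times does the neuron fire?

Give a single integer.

t=0: input=0 -> V=0
t=1: input=1 -> V=7
t=2: input=3 -> V=0 FIRE
t=3: input=2 -> V=0 FIRE
t=4: input=2 -> V=0 FIRE
t=5: input=4 -> V=0 FIRE
t=6: input=1 -> V=7
t=7: input=3 -> V=0 FIRE
t=8: input=3 -> V=0 FIRE
t=9: input=0 -> V=0
t=10: input=4 -> V=0 FIRE

Answer: 7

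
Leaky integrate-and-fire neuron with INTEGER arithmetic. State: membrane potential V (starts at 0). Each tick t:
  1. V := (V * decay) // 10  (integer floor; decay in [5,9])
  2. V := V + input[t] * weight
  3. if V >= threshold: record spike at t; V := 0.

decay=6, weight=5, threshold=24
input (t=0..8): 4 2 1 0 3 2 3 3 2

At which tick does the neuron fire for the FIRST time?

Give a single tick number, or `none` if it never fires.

t=0: input=4 -> V=20
t=1: input=2 -> V=22
t=2: input=1 -> V=18
t=3: input=0 -> V=10
t=4: input=3 -> V=21
t=5: input=2 -> V=22
t=6: input=3 -> V=0 FIRE
t=7: input=3 -> V=15
t=8: input=2 -> V=19

Answer: 6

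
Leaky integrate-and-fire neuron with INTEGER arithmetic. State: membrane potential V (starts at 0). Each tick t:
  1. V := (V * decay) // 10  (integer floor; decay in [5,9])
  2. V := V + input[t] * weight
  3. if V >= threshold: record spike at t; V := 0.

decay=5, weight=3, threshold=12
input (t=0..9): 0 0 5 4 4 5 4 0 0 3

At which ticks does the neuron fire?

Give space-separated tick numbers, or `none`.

Answer: 2 3 4 5 6

Derivation:
t=0: input=0 -> V=0
t=1: input=0 -> V=0
t=2: input=5 -> V=0 FIRE
t=3: input=4 -> V=0 FIRE
t=4: input=4 -> V=0 FIRE
t=5: input=5 -> V=0 FIRE
t=6: input=4 -> V=0 FIRE
t=7: input=0 -> V=0
t=8: input=0 -> V=0
t=9: input=3 -> V=9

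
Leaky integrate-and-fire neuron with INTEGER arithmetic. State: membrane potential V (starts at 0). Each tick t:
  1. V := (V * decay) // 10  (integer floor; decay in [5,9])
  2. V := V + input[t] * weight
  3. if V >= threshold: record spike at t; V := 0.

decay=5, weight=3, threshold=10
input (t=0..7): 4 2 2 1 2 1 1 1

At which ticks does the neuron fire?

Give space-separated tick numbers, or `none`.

Answer: 0

Derivation:
t=0: input=4 -> V=0 FIRE
t=1: input=2 -> V=6
t=2: input=2 -> V=9
t=3: input=1 -> V=7
t=4: input=2 -> V=9
t=5: input=1 -> V=7
t=6: input=1 -> V=6
t=7: input=1 -> V=6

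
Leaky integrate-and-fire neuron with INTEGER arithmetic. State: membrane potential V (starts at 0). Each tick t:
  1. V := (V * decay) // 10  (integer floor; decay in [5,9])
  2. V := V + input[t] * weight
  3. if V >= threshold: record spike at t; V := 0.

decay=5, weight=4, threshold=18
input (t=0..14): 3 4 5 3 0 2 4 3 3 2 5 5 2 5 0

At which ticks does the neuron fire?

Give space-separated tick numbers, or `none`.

t=0: input=3 -> V=12
t=1: input=4 -> V=0 FIRE
t=2: input=5 -> V=0 FIRE
t=3: input=3 -> V=12
t=4: input=0 -> V=6
t=5: input=2 -> V=11
t=6: input=4 -> V=0 FIRE
t=7: input=3 -> V=12
t=8: input=3 -> V=0 FIRE
t=9: input=2 -> V=8
t=10: input=5 -> V=0 FIRE
t=11: input=5 -> V=0 FIRE
t=12: input=2 -> V=8
t=13: input=5 -> V=0 FIRE
t=14: input=0 -> V=0

Answer: 1 2 6 8 10 11 13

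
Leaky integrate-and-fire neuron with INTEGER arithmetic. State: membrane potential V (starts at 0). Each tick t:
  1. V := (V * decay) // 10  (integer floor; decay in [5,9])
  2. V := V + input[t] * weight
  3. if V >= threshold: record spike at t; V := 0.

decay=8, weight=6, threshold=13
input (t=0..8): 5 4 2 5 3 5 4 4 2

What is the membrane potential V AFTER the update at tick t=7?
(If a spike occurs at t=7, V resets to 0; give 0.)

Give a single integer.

t=0: input=5 -> V=0 FIRE
t=1: input=4 -> V=0 FIRE
t=2: input=2 -> V=12
t=3: input=5 -> V=0 FIRE
t=4: input=3 -> V=0 FIRE
t=5: input=5 -> V=0 FIRE
t=6: input=4 -> V=0 FIRE
t=7: input=4 -> V=0 FIRE
t=8: input=2 -> V=12

Answer: 0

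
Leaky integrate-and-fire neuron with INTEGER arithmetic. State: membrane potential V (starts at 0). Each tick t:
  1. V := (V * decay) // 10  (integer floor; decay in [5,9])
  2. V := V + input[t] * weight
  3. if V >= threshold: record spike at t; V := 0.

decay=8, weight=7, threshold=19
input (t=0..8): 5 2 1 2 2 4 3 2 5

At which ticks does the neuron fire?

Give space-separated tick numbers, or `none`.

Answer: 0 3 5 6 8

Derivation:
t=0: input=5 -> V=0 FIRE
t=1: input=2 -> V=14
t=2: input=1 -> V=18
t=3: input=2 -> V=0 FIRE
t=4: input=2 -> V=14
t=5: input=4 -> V=0 FIRE
t=6: input=3 -> V=0 FIRE
t=7: input=2 -> V=14
t=8: input=5 -> V=0 FIRE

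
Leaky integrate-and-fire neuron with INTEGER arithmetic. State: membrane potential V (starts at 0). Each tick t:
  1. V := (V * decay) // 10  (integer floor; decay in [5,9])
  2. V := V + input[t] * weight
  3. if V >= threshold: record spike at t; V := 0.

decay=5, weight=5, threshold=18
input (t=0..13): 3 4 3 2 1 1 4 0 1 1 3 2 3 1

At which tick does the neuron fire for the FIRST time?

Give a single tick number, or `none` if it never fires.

Answer: 1

Derivation:
t=0: input=3 -> V=15
t=1: input=4 -> V=0 FIRE
t=2: input=3 -> V=15
t=3: input=2 -> V=17
t=4: input=1 -> V=13
t=5: input=1 -> V=11
t=6: input=4 -> V=0 FIRE
t=7: input=0 -> V=0
t=8: input=1 -> V=5
t=9: input=1 -> V=7
t=10: input=3 -> V=0 FIRE
t=11: input=2 -> V=10
t=12: input=3 -> V=0 FIRE
t=13: input=1 -> V=5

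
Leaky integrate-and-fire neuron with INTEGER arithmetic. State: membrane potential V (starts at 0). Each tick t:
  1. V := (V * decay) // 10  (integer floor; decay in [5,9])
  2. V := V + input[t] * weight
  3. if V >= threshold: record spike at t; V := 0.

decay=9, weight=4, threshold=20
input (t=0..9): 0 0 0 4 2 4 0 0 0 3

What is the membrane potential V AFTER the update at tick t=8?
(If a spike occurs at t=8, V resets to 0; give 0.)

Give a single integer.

Answer: 10

Derivation:
t=0: input=0 -> V=0
t=1: input=0 -> V=0
t=2: input=0 -> V=0
t=3: input=4 -> V=16
t=4: input=2 -> V=0 FIRE
t=5: input=4 -> V=16
t=6: input=0 -> V=14
t=7: input=0 -> V=12
t=8: input=0 -> V=10
t=9: input=3 -> V=0 FIRE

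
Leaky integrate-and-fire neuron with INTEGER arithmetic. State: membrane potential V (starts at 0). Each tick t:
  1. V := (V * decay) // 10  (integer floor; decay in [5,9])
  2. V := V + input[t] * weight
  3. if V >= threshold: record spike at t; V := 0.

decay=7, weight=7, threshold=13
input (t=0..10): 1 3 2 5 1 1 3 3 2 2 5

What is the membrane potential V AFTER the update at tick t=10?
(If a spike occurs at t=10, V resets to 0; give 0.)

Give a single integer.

Answer: 0

Derivation:
t=0: input=1 -> V=7
t=1: input=3 -> V=0 FIRE
t=2: input=2 -> V=0 FIRE
t=3: input=5 -> V=0 FIRE
t=4: input=1 -> V=7
t=5: input=1 -> V=11
t=6: input=3 -> V=0 FIRE
t=7: input=3 -> V=0 FIRE
t=8: input=2 -> V=0 FIRE
t=9: input=2 -> V=0 FIRE
t=10: input=5 -> V=0 FIRE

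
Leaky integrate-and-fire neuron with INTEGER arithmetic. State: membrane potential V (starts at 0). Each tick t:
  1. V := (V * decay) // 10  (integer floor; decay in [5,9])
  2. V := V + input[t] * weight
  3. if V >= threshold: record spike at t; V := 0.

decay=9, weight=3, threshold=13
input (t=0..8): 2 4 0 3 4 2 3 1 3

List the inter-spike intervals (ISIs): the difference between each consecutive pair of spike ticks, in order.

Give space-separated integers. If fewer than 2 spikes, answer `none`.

t=0: input=2 -> V=6
t=1: input=4 -> V=0 FIRE
t=2: input=0 -> V=0
t=3: input=3 -> V=9
t=4: input=4 -> V=0 FIRE
t=5: input=2 -> V=6
t=6: input=3 -> V=0 FIRE
t=7: input=1 -> V=3
t=8: input=3 -> V=11

Answer: 3 2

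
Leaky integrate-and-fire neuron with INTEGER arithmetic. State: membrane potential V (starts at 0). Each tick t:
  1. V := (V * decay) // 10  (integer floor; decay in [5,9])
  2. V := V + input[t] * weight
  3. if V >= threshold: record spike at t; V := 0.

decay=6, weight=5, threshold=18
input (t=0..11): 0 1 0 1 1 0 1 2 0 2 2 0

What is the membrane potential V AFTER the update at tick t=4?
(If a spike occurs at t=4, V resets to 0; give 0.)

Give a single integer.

Answer: 8

Derivation:
t=0: input=0 -> V=0
t=1: input=1 -> V=5
t=2: input=0 -> V=3
t=3: input=1 -> V=6
t=4: input=1 -> V=8
t=5: input=0 -> V=4
t=6: input=1 -> V=7
t=7: input=2 -> V=14
t=8: input=0 -> V=8
t=9: input=2 -> V=14
t=10: input=2 -> V=0 FIRE
t=11: input=0 -> V=0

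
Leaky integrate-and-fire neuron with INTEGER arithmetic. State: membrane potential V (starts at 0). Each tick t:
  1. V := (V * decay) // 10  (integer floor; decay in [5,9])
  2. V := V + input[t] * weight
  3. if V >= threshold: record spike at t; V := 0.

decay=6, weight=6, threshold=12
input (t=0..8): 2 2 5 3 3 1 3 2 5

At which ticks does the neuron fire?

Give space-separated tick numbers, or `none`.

t=0: input=2 -> V=0 FIRE
t=1: input=2 -> V=0 FIRE
t=2: input=5 -> V=0 FIRE
t=3: input=3 -> V=0 FIRE
t=4: input=3 -> V=0 FIRE
t=5: input=1 -> V=6
t=6: input=3 -> V=0 FIRE
t=7: input=2 -> V=0 FIRE
t=8: input=5 -> V=0 FIRE

Answer: 0 1 2 3 4 6 7 8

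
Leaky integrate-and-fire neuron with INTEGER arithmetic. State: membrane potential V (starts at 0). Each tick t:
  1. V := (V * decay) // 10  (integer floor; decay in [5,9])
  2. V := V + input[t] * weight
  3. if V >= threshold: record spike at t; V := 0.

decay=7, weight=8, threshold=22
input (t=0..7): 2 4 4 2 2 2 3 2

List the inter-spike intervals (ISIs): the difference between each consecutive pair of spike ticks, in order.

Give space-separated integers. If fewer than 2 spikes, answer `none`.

t=0: input=2 -> V=16
t=1: input=4 -> V=0 FIRE
t=2: input=4 -> V=0 FIRE
t=3: input=2 -> V=16
t=4: input=2 -> V=0 FIRE
t=5: input=2 -> V=16
t=6: input=3 -> V=0 FIRE
t=7: input=2 -> V=16

Answer: 1 2 2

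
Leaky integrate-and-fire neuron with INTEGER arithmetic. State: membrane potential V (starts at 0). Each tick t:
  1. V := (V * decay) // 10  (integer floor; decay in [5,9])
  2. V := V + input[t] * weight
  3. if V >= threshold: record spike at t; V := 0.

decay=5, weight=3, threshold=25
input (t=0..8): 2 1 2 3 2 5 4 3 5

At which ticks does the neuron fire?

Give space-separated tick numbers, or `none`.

Answer: 8

Derivation:
t=0: input=2 -> V=6
t=1: input=1 -> V=6
t=2: input=2 -> V=9
t=3: input=3 -> V=13
t=4: input=2 -> V=12
t=5: input=5 -> V=21
t=6: input=4 -> V=22
t=7: input=3 -> V=20
t=8: input=5 -> V=0 FIRE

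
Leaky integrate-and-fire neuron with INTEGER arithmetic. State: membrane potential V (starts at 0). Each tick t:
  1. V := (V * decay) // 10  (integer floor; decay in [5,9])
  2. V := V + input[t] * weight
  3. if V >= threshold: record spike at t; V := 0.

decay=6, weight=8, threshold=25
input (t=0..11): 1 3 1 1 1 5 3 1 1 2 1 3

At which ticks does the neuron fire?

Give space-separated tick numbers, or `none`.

Answer: 1 5 9 11

Derivation:
t=0: input=1 -> V=8
t=1: input=3 -> V=0 FIRE
t=2: input=1 -> V=8
t=3: input=1 -> V=12
t=4: input=1 -> V=15
t=5: input=5 -> V=0 FIRE
t=6: input=3 -> V=24
t=7: input=1 -> V=22
t=8: input=1 -> V=21
t=9: input=2 -> V=0 FIRE
t=10: input=1 -> V=8
t=11: input=3 -> V=0 FIRE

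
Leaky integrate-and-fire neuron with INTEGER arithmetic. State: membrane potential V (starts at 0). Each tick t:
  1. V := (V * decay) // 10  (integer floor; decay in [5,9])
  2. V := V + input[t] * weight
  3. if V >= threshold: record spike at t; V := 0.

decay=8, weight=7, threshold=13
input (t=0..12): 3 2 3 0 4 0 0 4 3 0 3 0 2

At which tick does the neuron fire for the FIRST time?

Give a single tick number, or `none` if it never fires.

Answer: 0

Derivation:
t=0: input=3 -> V=0 FIRE
t=1: input=2 -> V=0 FIRE
t=2: input=3 -> V=0 FIRE
t=3: input=0 -> V=0
t=4: input=4 -> V=0 FIRE
t=5: input=0 -> V=0
t=6: input=0 -> V=0
t=7: input=4 -> V=0 FIRE
t=8: input=3 -> V=0 FIRE
t=9: input=0 -> V=0
t=10: input=3 -> V=0 FIRE
t=11: input=0 -> V=0
t=12: input=2 -> V=0 FIRE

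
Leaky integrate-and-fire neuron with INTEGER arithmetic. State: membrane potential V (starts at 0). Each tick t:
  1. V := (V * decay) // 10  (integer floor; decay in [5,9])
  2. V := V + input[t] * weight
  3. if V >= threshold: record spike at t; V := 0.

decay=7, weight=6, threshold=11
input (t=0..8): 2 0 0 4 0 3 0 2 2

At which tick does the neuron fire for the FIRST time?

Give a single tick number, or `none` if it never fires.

t=0: input=2 -> V=0 FIRE
t=1: input=0 -> V=0
t=2: input=0 -> V=0
t=3: input=4 -> V=0 FIRE
t=4: input=0 -> V=0
t=5: input=3 -> V=0 FIRE
t=6: input=0 -> V=0
t=7: input=2 -> V=0 FIRE
t=8: input=2 -> V=0 FIRE

Answer: 0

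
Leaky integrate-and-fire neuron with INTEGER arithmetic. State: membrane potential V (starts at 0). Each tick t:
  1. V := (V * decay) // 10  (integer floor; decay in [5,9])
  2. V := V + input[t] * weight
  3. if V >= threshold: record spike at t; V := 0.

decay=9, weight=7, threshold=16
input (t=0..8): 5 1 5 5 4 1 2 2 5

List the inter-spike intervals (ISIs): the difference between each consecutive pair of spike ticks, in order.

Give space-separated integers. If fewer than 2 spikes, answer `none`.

t=0: input=5 -> V=0 FIRE
t=1: input=1 -> V=7
t=2: input=5 -> V=0 FIRE
t=3: input=5 -> V=0 FIRE
t=4: input=4 -> V=0 FIRE
t=5: input=1 -> V=7
t=6: input=2 -> V=0 FIRE
t=7: input=2 -> V=14
t=8: input=5 -> V=0 FIRE

Answer: 2 1 1 2 2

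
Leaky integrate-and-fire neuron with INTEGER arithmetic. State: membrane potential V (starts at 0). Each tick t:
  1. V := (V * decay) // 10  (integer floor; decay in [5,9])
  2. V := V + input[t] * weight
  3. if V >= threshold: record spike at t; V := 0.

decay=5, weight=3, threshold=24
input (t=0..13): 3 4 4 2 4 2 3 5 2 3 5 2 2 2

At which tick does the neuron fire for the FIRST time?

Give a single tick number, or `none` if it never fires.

t=0: input=3 -> V=9
t=1: input=4 -> V=16
t=2: input=4 -> V=20
t=3: input=2 -> V=16
t=4: input=4 -> V=20
t=5: input=2 -> V=16
t=6: input=3 -> V=17
t=7: input=5 -> V=23
t=8: input=2 -> V=17
t=9: input=3 -> V=17
t=10: input=5 -> V=23
t=11: input=2 -> V=17
t=12: input=2 -> V=14
t=13: input=2 -> V=13

Answer: none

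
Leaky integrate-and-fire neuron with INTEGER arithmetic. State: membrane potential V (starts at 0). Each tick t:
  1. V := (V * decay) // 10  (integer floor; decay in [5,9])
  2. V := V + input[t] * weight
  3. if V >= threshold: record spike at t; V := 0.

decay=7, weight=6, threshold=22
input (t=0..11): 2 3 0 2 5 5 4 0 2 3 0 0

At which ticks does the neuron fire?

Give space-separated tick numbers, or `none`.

Answer: 1 4 5 6 9

Derivation:
t=0: input=2 -> V=12
t=1: input=3 -> V=0 FIRE
t=2: input=0 -> V=0
t=3: input=2 -> V=12
t=4: input=5 -> V=0 FIRE
t=5: input=5 -> V=0 FIRE
t=6: input=4 -> V=0 FIRE
t=7: input=0 -> V=0
t=8: input=2 -> V=12
t=9: input=3 -> V=0 FIRE
t=10: input=0 -> V=0
t=11: input=0 -> V=0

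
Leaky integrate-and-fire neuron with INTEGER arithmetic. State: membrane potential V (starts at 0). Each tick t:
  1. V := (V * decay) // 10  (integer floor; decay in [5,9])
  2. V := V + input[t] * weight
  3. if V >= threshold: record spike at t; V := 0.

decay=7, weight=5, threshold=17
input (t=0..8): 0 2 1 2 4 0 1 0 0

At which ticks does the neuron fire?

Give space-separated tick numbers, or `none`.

t=0: input=0 -> V=0
t=1: input=2 -> V=10
t=2: input=1 -> V=12
t=3: input=2 -> V=0 FIRE
t=4: input=4 -> V=0 FIRE
t=5: input=0 -> V=0
t=6: input=1 -> V=5
t=7: input=0 -> V=3
t=8: input=0 -> V=2

Answer: 3 4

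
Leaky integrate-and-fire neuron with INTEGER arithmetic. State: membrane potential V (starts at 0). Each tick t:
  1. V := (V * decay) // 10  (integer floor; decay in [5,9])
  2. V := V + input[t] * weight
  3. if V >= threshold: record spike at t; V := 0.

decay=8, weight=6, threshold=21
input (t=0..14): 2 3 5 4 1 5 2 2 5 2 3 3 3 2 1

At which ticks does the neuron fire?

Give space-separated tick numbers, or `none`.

t=0: input=2 -> V=12
t=1: input=3 -> V=0 FIRE
t=2: input=5 -> V=0 FIRE
t=3: input=4 -> V=0 FIRE
t=4: input=1 -> V=6
t=5: input=5 -> V=0 FIRE
t=6: input=2 -> V=12
t=7: input=2 -> V=0 FIRE
t=8: input=5 -> V=0 FIRE
t=9: input=2 -> V=12
t=10: input=3 -> V=0 FIRE
t=11: input=3 -> V=18
t=12: input=3 -> V=0 FIRE
t=13: input=2 -> V=12
t=14: input=1 -> V=15

Answer: 1 2 3 5 7 8 10 12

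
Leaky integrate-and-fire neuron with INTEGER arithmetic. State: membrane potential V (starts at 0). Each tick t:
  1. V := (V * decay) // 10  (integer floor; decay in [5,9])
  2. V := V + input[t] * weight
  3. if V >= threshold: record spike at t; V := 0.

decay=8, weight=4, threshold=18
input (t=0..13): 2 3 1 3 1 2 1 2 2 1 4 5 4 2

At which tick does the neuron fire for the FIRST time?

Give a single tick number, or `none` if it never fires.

Answer: 1

Derivation:
t=0: input=2 -> V=8
t=1: input=3 -> V=0 FIRE
t=2: input=1 -> V=4
t=3: input=3 -> V=15
t=4: input=1 -> V=16
t=5: input=2 -> V=0 FIRE
t=6: input=1 -> V=4
t=7: input=2 -> V=11
t=8: input=2 -> V=16
t=9: input=1 -> V=16
t=10: input=4 -> V=0 FIRE
t=11: input=5 -> V=0 FIRE
t=12: input=4 -> V=16
t=13: input=2 -> V=0 FIRE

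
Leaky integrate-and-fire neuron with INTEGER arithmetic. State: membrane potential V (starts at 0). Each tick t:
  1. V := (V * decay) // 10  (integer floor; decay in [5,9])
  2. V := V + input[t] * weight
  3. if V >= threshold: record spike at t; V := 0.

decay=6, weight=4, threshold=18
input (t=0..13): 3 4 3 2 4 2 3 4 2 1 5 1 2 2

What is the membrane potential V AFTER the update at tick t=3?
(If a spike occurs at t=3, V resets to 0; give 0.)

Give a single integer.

t=0: input=3 -> V=12
t=1: input=4 -> V=0 FIRE
t=2: input=3 -> V=12
t=3: input=2 -> V=15
t=4: input=4 -> V=0 FIRE
t=5: input=2 -> V=8
t=6: input=3 -> V=16
t=7: input=4 -> V=0 FIRE
t=8: input=2 -> V=8
t=9: input=1 -> V=8
t=10: input=5 -> V=0 FIRE
t=11: input=1 -> V=4
t=12: input=2 -> V=10
t=13: input=2 -> V=14

Answer: 15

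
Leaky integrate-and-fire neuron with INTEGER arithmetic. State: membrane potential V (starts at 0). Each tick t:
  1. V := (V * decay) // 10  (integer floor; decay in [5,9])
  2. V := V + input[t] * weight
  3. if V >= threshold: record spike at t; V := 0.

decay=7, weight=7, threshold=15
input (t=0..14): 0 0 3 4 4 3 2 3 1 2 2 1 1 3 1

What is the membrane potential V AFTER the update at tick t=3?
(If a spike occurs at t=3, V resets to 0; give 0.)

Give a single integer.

t=0: input=0 -> V=0
t=1: input=0 -> V=0
t=2: input=3 -> V=0 FIRE
t=3: input=4 -> V=0 FIRE
t=4: input=4 -> V=0 FIRE
t=5: input=3 -> V=0 FIRE
t=6: input=2 -> V=14
t=7: input=3 -> V=0 FIRE
t=8: input=1 -> V=7
t=9: input=2 -> V=0 FIRE
t=10: input=2 -> V=14
t=11: input=1 -> V=0 FIRE
t=12: input=1 -> V=7
t=13: input=3 -> V=0 FIRE
t=14: input=1 -> V=7

Answer: 0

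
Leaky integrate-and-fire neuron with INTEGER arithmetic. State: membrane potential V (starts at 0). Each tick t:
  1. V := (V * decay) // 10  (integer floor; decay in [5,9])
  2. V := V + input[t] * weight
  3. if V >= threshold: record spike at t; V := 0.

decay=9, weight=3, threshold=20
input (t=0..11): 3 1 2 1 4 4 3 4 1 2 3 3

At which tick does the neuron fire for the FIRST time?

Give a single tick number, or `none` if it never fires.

Answer: 4

Derivation:
t=0: input=3 -> V=9
t=1: input=1 -> V=11
t=2: input=2 -> V=15
t=3: input=1 -> V=16
t=4: input=4 -> V=0 FIRE
t=5: input=4 -> V=12
t=6: input=3 -> V=19
t=7: input=4 -> V=0 FIRE
t=8: input=1 -> V=3
t=9: input=2 -> V=8
t=10: input=3 -> V=16
t=11: input=3 -> V=0 FIRE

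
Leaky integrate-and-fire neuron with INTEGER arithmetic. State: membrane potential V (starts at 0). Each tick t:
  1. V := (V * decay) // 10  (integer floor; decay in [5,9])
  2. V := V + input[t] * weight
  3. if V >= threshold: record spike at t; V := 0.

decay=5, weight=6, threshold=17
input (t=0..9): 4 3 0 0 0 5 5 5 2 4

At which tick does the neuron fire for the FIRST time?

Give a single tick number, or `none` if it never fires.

Answer: 0

Derivation:
t=0: input=4 -> V=0 FIRE
t=1: input=3 -> V=0 FIRE
t=2: input=0 -> V=0
t=3: input=0 -> V=0
t=4: input=0 -> V=0
t=5: input=5 -> V=0 FIRE
t=6: input=5 -> V=0 FIRE
t=7: input=5 -> V=0 FIRE
t=8: input=2 -> V=12
t=9: input=4 -> V=0 FIRE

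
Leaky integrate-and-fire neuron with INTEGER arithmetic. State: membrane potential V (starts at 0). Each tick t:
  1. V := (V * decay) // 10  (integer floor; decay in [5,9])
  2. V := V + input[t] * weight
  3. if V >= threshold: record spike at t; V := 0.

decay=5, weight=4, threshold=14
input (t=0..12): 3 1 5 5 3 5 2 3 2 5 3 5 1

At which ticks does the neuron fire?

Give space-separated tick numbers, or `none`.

Answer: 2 3 5 7 9 11

Derivation:
t=0: input=3 -> V=12
t=1: input=1 -> V=10
t=2: input=5 -> V=0 FIRE
t=3: input=5 -> V=0 FIRE
t=4: input=3 -> V=12
t=5: input=5 -> V=0 FIRE
t=6: input=2 -> V=8
t=7: input=3 -> V=0 FIRE
t=8: input=2 -> V=8
t=9: input=5 -> V=0 FIRE
t=10: input=3 -> V=12
t=11: input=5 -> V=0 FIRE
t=12: input=1 -> V=4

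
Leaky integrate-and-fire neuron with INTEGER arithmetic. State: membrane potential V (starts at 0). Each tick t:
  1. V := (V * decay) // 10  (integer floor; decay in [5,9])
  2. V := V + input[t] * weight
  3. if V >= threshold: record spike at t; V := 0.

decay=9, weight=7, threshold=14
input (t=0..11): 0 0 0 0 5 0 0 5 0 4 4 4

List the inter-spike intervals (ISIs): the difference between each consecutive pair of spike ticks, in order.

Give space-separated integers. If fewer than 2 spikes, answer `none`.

Answer: 3 2 1 1

Derivation:
t=0: input=0 -> V=0
t=1: input=0 -> V=0
t=2: input=0 -> V=0
t=3: input=0 -> V=0
t=4: input=5 -> V=0 FIRE
t=5: input=0 -> V=0
t=6: input=0 -> V=0
t=7: input=5 -> V=0 FIRE
t=8: input=0 -> V=0
t=9: input=4 -> V=0 FIRE
t=10: input=4 -> V=0 FIRE
t=11: input=4 -> V=0 FIRE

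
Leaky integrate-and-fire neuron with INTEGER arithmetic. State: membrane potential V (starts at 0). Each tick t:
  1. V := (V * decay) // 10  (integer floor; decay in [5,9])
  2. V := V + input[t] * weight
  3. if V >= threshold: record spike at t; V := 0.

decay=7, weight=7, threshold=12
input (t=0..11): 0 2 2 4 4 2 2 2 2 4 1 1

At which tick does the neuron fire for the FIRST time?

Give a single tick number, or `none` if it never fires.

Answer: 1

Derivation:
t=0: input=0 -> V=0
t=1: input=2 -> V=0 FIRE
t=2: input=2 -> V=0 FIRE
t=3: input=4 -> V=0 FIRE
t=4: input=4 -> V=0 FIRE
t=5: input=2 -> V=0 FIRE
t=6: input=2 -> V=0 FIRE
t=7: input=2 -> V=0 FIRE
t=8: input=2 -> V=0 FIRE
t=9: input=4 -> V=0 FIRE
t=10: input=1 -> V=7
t=11: input=1 -> V=11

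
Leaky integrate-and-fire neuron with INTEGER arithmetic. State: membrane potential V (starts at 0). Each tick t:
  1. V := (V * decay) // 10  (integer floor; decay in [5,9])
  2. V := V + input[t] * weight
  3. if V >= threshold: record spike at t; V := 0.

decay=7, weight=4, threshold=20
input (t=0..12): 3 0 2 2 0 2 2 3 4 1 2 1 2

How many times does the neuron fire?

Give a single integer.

t=0: input=3 -> V=12
t=1: input=0 -> V=8
t=2: input=2 -> V=13
t=3: input=2 -> V=17
t=4: input=0 -> V=11
t=5: input=2 -> V=15
t=6: input=2 -> V=18
t=7: input=3 -> V=0 FIRE
t=8: input=4 -> V=16
t=9: input=1 -> V=15
t=10: input=2 -> V=18
t=11: input=1 -> V=16
t=12: input=2 -> V=19

Answer: 1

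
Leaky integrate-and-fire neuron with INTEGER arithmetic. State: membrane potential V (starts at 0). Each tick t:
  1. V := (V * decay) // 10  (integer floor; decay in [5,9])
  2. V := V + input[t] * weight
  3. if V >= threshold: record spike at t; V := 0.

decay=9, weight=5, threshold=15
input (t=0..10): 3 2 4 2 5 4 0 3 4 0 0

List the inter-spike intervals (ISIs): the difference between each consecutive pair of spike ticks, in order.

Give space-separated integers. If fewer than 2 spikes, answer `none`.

Answer: 2 2 1 2 1

Derivation:
t=0: input=3 -> V=0 FIRE
t=1: input=2 -> V=10
t=2: input=4 -> V=0 FIRE
t=3: input=2 -> V=10
t=4: input=5 -> V=0 FIRE
t=5: input=4 -> V=0 FIRE
t=6: input=0 -> V=0
t=7: input=3 -> V=0 FIRE
t=8: input=4 -> V=0 FIRE
t=9: input=0 -> V=0
t=10: input=0 -> V=0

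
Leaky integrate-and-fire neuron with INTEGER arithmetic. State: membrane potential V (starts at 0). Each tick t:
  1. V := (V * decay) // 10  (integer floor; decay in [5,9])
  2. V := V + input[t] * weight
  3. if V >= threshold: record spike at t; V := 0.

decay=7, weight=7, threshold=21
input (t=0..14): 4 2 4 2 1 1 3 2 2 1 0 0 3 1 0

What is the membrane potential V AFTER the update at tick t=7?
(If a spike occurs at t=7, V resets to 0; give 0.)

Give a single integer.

t=0: input=4 -> V=0 FIRE
t=1: input=2 -> V=14
t=2: input=4 -> V=0 FIRE
t=3: input=2 -> V=14
t=4: input=1 -> V=16
t=5: input=1 -> V=18
t=6: input=3 -> V=0 FIRE
t=7: input=2 -> V=14
t=8: input=2 -> V=0 FIRE
t=9: input=1 -> V=7
t=10: input=0 -> V=4
t=11: input=0 -> V=2
t=12: input=3 -> V=0 FIRE
t=13: input=1 -> V=7
t=14: input=0 -> V=4

Answer: 14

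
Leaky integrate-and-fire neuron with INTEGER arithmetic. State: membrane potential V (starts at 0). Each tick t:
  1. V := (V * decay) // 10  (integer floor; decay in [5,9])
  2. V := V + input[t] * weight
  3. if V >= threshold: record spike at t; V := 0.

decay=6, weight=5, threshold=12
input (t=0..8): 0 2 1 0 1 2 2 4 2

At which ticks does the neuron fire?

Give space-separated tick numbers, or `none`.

Answer: 5 7

Derivation:
t=0: input=0 -> V=0
t=1: input=2 -> V=10
t=2: input=1 -> V=11
t=3: input=0 -> V=6
t=4: input=1 -> V=8
t=5: input=2 -> V=0 FIRE
t=6: input=2 -> V=10
t=7: input=4 -> V=0 FIRE
t=8: input=2 -> V=10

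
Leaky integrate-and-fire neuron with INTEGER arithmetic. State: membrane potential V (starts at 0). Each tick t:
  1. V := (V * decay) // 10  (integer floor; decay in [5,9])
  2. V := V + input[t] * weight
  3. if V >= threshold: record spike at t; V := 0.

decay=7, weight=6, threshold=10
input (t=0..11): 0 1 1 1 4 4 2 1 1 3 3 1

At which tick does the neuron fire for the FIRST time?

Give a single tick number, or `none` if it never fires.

t=0: input=0 -> V=0
t=1: input=1 -> V=6
t=2: input=1 -> V=0 FIRE
t=3: input=1 -> V=6
t=4: input=4 -> V=0 FIRE
t=5: input=4 -> V=0 FIRE
t=6: input=2 -> V=0 FIRE
t=7: input=1 -> V=6
t=8: input=1 -> V=0 FIRE
t=9: input=3 -> V=0 FIRE
t=10: input=3 -> V=0 FIRE
t=11: input=1 -> V=6

Answer: 2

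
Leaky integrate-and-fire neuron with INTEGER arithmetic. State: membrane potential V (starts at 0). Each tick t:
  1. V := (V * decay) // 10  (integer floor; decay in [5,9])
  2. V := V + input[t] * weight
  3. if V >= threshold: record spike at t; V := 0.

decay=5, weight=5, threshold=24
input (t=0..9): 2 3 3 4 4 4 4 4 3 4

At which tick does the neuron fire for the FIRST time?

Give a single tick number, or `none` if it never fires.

Answer: 2

Derivation:
t=0: input=2 -> V=10
t=1: input=3 -> V=20
t=2: input=3 -> V=0 FIRE
t=3: input=4 -> V=20
t=4: input=4 -> V=0 FIRE
t=5: input=4 -> V=20
t=6: input=4 -> V=0 FIRE
t=7: input=4 -> V=20
t=8: input=3 -> V=0 FIRE
t=9: input=4 -> V=20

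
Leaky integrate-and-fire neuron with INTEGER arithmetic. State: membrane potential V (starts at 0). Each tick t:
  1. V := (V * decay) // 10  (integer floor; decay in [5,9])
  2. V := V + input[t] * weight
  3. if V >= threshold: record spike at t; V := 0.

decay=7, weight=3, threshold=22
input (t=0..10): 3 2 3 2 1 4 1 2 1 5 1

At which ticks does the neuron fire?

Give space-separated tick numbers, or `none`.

t=0: input=3 -> V=9
t=1: input=2 -> V=12
t=2: input=3 -> V=17
t=3: input=2 -> V=17
t=4: input=1 -> V=14
t=5: input=4 -> V=21
t=6: input=1 -> V=17
t=7: input=2 -> V=17
t=8: input=1 -> V=14
t=9: input=5 -> V=0 FIRE
t=10: input=1 -> V=3

Answer: 9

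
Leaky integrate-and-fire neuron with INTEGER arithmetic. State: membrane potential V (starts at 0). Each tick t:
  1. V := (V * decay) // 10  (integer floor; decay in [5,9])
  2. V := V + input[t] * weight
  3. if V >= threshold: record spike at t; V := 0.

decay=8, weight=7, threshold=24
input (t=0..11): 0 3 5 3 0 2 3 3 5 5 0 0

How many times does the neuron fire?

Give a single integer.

Answer: 5

Derivation:
t=0: input=0 -> V=0
t=1: input=3 -> V=21
t=2: input=5 -> V=0 FIRE
t=3: input=3 -> V=21
t=4: input=0 -> V=16
t=5: input=2 -> V=0 FIRE
t=6: input=3 -> V=21
t=7: input=3 -> V=0 FIRE
t=8: input=5 -> V=0 FIRE
t=9: input=5 -> V=0 FIRE
t=10: input=0 -> V=0
t=11: input=0 -> V=0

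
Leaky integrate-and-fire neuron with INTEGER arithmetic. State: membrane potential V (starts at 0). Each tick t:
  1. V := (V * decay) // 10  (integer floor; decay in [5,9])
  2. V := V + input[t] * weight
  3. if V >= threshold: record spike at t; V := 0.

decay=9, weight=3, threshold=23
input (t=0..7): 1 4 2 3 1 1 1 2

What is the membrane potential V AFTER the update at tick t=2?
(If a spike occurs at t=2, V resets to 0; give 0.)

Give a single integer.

t=0: input=1 -> V=3
t=1: input=4 -> V=14
t=2: input=2 -> V=18
t=3: input=3 -> V=0 FIRE
t=4: input=1 -> V=3
t=5: input=1 -> V=5
t=6: input=1 -> V=7
t=7: input=2 -> V=12

Answer: 18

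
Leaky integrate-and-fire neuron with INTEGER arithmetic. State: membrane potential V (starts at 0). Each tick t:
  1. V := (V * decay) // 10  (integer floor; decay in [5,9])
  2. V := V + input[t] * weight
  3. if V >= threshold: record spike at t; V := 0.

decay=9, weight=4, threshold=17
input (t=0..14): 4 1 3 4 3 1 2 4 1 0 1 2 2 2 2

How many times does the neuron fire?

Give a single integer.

Answer: 5

Derivation:
t=0: input=4 -> V=16
t=1: input=1 -> V=0 FIRE
t=2: input=3 -> V=12
t=3: input=4 -> V=0 FIRE
t=4: input=3 -> V=12
t=5: input=1 -> V=14
t=6: input=2 -> V=0 FIRE
t=7: input=4 -> V=16
t=8: input=1 -> V=0 FIRE
t=9: input=0 -> V=0
t=10: input=1 -> V=4
t=11: input=2 -> V=11
t=12: input=2 -> V=0 FIRE
t=13: input=2 -> V=8
t=14: input=2 -> V=15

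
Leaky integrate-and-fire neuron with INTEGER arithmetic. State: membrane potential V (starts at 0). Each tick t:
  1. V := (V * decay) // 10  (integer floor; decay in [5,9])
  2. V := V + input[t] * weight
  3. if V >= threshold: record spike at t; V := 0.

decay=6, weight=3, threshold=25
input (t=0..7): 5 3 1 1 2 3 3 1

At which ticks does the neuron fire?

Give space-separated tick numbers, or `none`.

Answer: none

Derivation:
t=0: input=5 -> V=15
t=1: input=3 -> V=18
t=2: input=1 -> V=13
t=3: input=1 -> V=10
t=4: input=2 -> V=12
t=5: input=3 -> V=16
t=6: input=3 -> V=18
t=7: input=1 -> V=13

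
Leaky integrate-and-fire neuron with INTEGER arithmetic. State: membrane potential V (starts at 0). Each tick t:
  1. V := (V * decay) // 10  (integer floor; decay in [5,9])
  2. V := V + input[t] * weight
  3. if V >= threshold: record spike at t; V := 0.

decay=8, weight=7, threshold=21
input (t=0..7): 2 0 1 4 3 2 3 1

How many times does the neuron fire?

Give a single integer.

Answer: 3

Derivation:
t=0: input=2 -> V=14
t=1: input=0 -> V=11
t=2: input=1 -> V=15
t=3: input=4 -> V=0 FIRE
t=4: input=3 -> V=0 FIRE
t=5: input=2 -> V=14
t=6: input=3 -> V=0 FIRE
t=7: input=1 -> V=7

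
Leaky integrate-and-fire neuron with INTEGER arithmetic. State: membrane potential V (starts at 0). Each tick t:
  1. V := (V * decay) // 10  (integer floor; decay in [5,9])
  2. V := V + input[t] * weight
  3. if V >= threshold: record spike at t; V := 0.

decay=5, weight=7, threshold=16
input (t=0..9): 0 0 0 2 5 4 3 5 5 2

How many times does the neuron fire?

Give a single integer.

t=0: input=0 -> V=0
t=1: input=0 -> V=0
t=2: input=0 -> V=0
t=3: input=2 -> V=14
t=4: input=5 -> V=0 FIRE
t=5: input=4 -> V=0 FIRE
t=6: input=3 -> V=0 FIRE
t=7: input=5 -> V=0 FIRE
t=8: input=5 -> V=0 FIRE
t=9: input=2 -> V=14

Answer: 5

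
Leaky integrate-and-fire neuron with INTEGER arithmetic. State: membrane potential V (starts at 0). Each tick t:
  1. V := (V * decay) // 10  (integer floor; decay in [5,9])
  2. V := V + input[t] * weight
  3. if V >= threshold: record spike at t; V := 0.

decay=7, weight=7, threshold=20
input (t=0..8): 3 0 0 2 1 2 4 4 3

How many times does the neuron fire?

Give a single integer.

Answer: 5

Derivation:
t=0: input=3 -> V=0 FIRE
t=1: input=0 -> V=0
t=2: input=0 -> V=0
t=3: input=2 -> V=14
t=4: input=1 -> V=16
t=5: input=2 -> V=0 FIRE
t=6: input=4 -> V=0 FIRE
t=7: input=4 -> V=0 FIRE
t=8: input=3 -> V=0 FIRE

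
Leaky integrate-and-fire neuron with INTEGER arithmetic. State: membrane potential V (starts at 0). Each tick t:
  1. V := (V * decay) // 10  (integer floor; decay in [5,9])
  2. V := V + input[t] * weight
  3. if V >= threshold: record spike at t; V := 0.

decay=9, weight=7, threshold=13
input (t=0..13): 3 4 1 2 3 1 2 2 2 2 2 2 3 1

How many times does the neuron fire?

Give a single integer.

t=0: input=3 -> V=0 FIRE
t=1: input=4 -> V=0 FIRE
t=2: input=1 -> V=7
t=3: input=2 -> V=0 FIRE
t=4: input=3 -> V=0 FIRE
t=5: input=1 -> V=7
t=6: input=2 -> V=0 FIRE
t=7: input=2 -> V=0 FIRE
t=8: input=2 -> V=0 FIRE
t=9: input=2 -> V=0 FIRE
t=10: input=2 -> V=0 FIRE
t=11: input=2 -> V=0 FIRE
t=12: input=3 -> V=0 FIRE
t=13: input=1 -> V=7

Answer: 11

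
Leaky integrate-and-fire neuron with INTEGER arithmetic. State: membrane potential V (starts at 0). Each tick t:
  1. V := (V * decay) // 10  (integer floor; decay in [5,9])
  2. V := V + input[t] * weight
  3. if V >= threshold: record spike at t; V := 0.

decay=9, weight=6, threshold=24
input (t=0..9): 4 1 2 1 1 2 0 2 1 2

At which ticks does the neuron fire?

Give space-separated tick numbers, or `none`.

t=0: input=4 -> V=0 FIRE
t=1: input=1 -> V=6
t=2: input=2 -> V=17
t=3: input=1 -> V=21
t=4: input=1 -> V=0 FIRE
t=5: input=2 -> V=12
t=6: input=0 -> V=10
t=7: input=2 -> V=21
t=8: input=1 -> V=0 FIRE
t=9: input=2 -> V=12

Answer: 0 4 8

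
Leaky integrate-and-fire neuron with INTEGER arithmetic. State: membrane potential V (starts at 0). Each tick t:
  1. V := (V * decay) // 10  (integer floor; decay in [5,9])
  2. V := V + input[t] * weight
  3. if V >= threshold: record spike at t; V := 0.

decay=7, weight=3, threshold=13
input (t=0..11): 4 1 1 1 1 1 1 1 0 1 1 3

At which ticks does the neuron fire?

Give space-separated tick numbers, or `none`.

Answer: 11

Derivation:
t=0: input=4 -> V=12
t=1: input=1 -> V=11
t=2: input=1 -> V=10
t=3: input=1 -> V=10
t=4: input=1 -> V=10
t=5: input=1 -> V=10
t=6: input=1 -> V=10
t=7: input=1 -> V=10
t=8: input=0 -> V=7
t=9: input=1 -> V=7
t=10: input=1 -> V=7
t=11: input=3 -> V=0 FIRE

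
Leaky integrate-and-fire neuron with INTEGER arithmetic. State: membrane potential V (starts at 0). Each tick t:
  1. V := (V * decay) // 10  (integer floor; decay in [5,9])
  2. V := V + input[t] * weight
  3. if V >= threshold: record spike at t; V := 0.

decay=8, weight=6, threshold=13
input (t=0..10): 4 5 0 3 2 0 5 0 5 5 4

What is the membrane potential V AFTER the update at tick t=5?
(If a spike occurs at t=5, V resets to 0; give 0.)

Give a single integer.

t=0: input=4 -> V=0 FIRE
t=1: input=5 -> V=0 FIRE
t=2: input=0 -> V=0
t=3: input=3 -> V=0 FIRE
t=4: input=2 -> V=12
t=5: input=0 -> V=9
t=6: input=5 -> V=0 FIRE
t=7: input=0 -> V=0
t=8: input=5 -> V=0 FIRE
t=9: input=5 -> V=0 FIRE
t=10: input=4 -> V=0 FIRE

Answer: 9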